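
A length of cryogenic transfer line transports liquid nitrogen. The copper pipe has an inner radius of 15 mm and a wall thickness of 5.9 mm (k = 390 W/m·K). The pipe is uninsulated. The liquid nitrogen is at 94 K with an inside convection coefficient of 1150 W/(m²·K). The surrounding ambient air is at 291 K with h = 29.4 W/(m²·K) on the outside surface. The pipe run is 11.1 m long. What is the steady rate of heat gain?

Q ≈ 8150 W

Cylindrical conduction, so R = ln(r₂/r₁)/(2πkL) per layer, in series:
R_inner film = 1/(h_i·2πr₁L) = 1/(1150×2π×0.015×11.1) = 8.312×10^-4 K/W
R_copper pipe wall = ln(20.9/15)/(2π×390×11.1) = 1.219×10^-5 K/W
R_outer film = 1/(h_o·2πr_oL) = 1/(29.4×2π×0.0209×11.1) = 0.02333 K/W
R_total = 0.02418 K/W
Q = ΔT/R_total = 197/0.02418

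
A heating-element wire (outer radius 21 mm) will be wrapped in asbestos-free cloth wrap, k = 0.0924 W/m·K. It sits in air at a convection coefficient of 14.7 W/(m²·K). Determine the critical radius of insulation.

For a cylinder r_cr = k/h = 0.0924/14.7
r_cr = 6.29 mm; since the bare radius (21 mm) is above r_cr, any added insulation will reduce heat loss.

r_cr ≈ 6.29 mm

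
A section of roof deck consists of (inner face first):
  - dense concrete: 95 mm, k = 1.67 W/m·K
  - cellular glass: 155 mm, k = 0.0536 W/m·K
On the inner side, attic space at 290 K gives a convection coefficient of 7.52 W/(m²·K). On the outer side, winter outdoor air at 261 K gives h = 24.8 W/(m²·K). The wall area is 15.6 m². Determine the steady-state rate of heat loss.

Q ≈ 145 W

Using the resistance-network approach (series):
R_inner film = 1/(h_i·A) = 1/(7.52×15.6) = 0.008524 K/W
R_dense concrete = L/(kA) = 0.095/(1.67×15.6) = 0.003647 K/W
R_cellular glass = L/(kA) = 0.155/(0.0536×15.6) = 0.1854 K/W
R_outer film = 1/(h_o·A) = 1/(24.8×15.6) = 0.002585 K/W
R_total = 0.2001 K/W
Q = ΔT / R_total = 29 / 0.2001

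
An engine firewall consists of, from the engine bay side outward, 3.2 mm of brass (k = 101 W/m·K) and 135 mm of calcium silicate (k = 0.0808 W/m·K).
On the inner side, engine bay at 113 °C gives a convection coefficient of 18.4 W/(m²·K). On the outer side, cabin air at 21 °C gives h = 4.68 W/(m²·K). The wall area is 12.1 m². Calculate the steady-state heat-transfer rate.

Using the resistance-network approach (series):
R_inner film = 1/(h_i·A) = 1/(18.4×12.1) = 0.004492 K/W
R_brass = L/(kA) = 0.0032/(101×12.1) = 2.618×10^-6 K/W
R_calcium silicate = L/(kA) = 0.135/(0.0808×12.1) = 0.1381 K/W
R_outer film = 1/(h_o·A) = 1/(4.68×12.1) = 0.01766 K/W
R_total = 0.1602 K/W
Q = ΔT / R_total = 92 / 0.1602

Q ≈ 574 W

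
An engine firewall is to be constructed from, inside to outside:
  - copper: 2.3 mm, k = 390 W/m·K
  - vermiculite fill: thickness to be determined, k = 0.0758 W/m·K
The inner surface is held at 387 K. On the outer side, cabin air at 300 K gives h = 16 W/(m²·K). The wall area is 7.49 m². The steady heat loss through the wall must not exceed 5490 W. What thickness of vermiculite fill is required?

L ≈ 4.26 mm

Series thermal resistances:
R_copper = L/(kA) = 0.0023/(390×7.49) = 7.874×10^-7 K/W
R_outer film = 1/(h_o·A) = 1/(16×7.49) = 0.008344 K/W
Sum of the known resistances R_other = 0.008345 K/W
Required total resistance R_tot = ΔT/Q_allow = 87/5490 = 0.01585 K/W
R_vermiculite fill = R_tot − R_other = 0.007502 K/W
L = R·k·A = 0.007502×0.0758×7.49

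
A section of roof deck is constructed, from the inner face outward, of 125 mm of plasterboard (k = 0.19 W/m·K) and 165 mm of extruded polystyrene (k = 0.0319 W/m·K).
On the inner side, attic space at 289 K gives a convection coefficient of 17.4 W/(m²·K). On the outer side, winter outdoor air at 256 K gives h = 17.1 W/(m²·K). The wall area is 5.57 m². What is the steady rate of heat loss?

Using the resistance-network approach (series):
R_inner film = 1/(h_i·A) = 1/(17.4×5.57) = 0.01032 K/W
R_plasterboard = L/(kA) = 0.125/(0.19×5.57) = 0.1181 K/W
R_extruded polystyrene = L/(kA) = 0.165/(0.0319×5.57) = 0.9286 K/W
R_outer film = 1/(h_o·A) = 1/(17.1×5.57) = 0.0105 K/W
R_total = 1.068 K/W
Q = ΔT / R_total = 33 / 1.068

Q ≈ 30.9 W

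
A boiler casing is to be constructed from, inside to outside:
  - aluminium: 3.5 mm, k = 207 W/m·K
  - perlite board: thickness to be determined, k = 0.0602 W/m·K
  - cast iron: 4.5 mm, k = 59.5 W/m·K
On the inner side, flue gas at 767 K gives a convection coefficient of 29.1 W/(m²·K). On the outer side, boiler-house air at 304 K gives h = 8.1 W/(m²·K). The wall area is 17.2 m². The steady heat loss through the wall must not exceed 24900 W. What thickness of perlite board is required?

L ≈ 9.75 mm

Using the resistance-network approach (series):
R_inner film = 1/(h_i·A) = 1/(29.1×17.2) = 0.001998 K/W
R_aluminium = L/(kA) = 0.0035/(207×17.2) = 9.83×10^-7 K/W
R_cast iron = L/(kA) = 0.0045/(59.5×17.2) = 4.397×10^-6 K/W
R_outer film = 1/(h_o·A) = 1/(8.1×17.2) = 0.007178 K/W
Sum of the known resistances R_other = 0.009181 K/W
Required total resistance R_tot = ΔT/Q_allow = 463/24900 = 0.01859 K/W
R_perlite board = R_tot − R_other = 0.009413 K/W
L = R·k·A = 0.009413×0.0602×17.2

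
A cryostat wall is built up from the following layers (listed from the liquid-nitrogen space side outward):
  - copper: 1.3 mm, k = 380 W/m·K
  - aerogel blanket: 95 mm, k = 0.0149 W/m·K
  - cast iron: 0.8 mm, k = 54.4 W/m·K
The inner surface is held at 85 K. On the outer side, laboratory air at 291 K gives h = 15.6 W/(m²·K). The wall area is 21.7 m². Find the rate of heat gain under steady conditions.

Using the resistance-network approach (series):
R_copper = L/(kA) = 0.0013/(380×21.7) = 1.577×10^-7 K/W
R_aerogel blanket = L/(kA) = 0.095/(0.0149×21.7) = 0.2938 K/W
R_cast iron = L/(kA) = 0.0008/(54.4×21.7) = 6.777×10^-7 K/W
R_outer film = 1/(h_o·A) = 1/(15.6×21.7) = 0.002954 K/W
R_total = 0.2968 K/W
Q = ΔT / R_total = 206 / 0.2968

Q ≈ 694 W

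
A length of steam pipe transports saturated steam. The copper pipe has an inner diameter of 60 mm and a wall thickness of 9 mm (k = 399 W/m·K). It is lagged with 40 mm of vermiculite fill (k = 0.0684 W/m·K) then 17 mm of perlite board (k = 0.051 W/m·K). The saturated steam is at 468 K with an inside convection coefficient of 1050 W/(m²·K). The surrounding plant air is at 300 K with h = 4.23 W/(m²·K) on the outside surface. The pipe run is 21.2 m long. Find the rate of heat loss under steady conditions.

Cylindrical conduction, so R = ln(r₂/r₁)/(2πkL) per layer, in series:
R_inner film = 1/(h_i·2πr₁L) = 1/(1050×2π×0.03×21.2) = 2.383×10^-4 K/W
R_copper pipe wall = ln(39/30)/(2π×399×21.2) = 4.936×10^-6 K/W
R_vermiculite fill = ln(79/39)/(2π×0.0684×21.2) = 0.07748 K/W
R_perlite board = ln(96/79)/(2π×0.051×21.2) = 0.02869 K/W
R_outer film = 1/(h_o·2πr_oL) = 1/(4.23×2π×0.096×21.2) = 0.01849 K/W
R_total = 0.1249 K/W
Q = ΔT/R_total = 168/0.1249

Q ≈ 1350 W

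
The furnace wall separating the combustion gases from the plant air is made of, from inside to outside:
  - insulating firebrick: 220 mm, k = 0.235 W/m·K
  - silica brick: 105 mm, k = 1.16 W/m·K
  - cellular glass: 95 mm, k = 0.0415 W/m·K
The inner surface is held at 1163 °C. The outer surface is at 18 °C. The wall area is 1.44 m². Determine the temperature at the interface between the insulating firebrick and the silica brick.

T ≈ 840 °C

Thermal resistances in series:
R_insulating firebrick = L/(kA) = 0.22/(0.235×1.44) = 0.6501 K/W
R_silica brick = L/(kA) = 0.105/(1.16×1.44) = 0.06286 K/W
R_cellular glass = L/(kA) = 0.095/(0.0415×1.44) = 1.59 K/W
R_total = 2.303 K/W;  Q = ΔT/R_total = 1145/2.303 = 497.2 W
T_interface = T_inner − Q·ΣR(inner→interface) = 1163 − 497×0.6501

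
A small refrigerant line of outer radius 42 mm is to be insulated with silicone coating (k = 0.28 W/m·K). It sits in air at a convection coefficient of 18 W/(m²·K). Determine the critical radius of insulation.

For a cylinder r_cr = k/h = 0.28/18
r_cr = 15.6 mm; since the bare radius (42 mm) is above r_cr, any added insulation will reduce heat loss.

r_cr ≈ 15.6 mm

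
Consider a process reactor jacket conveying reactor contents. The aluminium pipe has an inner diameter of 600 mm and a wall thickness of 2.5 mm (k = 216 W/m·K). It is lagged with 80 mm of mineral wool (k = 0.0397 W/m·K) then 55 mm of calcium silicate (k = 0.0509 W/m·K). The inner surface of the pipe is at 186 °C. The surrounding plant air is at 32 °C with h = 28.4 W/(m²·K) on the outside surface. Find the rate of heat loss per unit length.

q′ ≈ 112 W/m

Per-layer cylindrical resistances, series-summed:
R_aluminium pipe wall = ln(302.5/300)/(2π×216×1) = 6.115×10^-6 K/W
R_mineral wool = ln(382.5/302.5)/(2π×0.0397×1) = 0.9407 K/W
R_calcium silicate = ln(437.5/382.5)/(2π×0.0509×1) = 0.4201 K/W
R_outer film = 1/(h_o·2πr_oL) = 1/(28.4×2π×0.4375×1) = 0.01281 K/W
R_total = 1.374 K/W
Q = ΔT/R_total = 154/1.374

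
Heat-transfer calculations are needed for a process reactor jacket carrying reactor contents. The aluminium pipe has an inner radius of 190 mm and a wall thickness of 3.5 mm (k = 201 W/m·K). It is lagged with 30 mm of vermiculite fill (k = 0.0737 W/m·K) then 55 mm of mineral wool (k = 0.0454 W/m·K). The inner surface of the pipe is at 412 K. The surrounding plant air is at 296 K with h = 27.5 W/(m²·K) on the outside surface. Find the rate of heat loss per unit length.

For a radial system each layer contributes R = ln(r_out/r_in)/(2πkL); films add R = 1/(hA).
R_aluminium pipe wall = ln(193.5/190)/(2π×201×1) = 1.445×10^-5 K/W
R_vermiculite fill = ln(223.5/193.5)/(2π×0.0737×1) = 0.3113 K/W
R_mineral wool = ln(278.5/223.5)/(2π×0.0454×1) = 0.7713 K/W
R_outer film = 1/(h_o·2πr_oL) = 1/(27.5×2π×0.2785×1) = 0.02078 K/W
R_total = 1.103 K/W
Q = ΔT/R_total = 116/1.103

q′ ≈ 105 W/m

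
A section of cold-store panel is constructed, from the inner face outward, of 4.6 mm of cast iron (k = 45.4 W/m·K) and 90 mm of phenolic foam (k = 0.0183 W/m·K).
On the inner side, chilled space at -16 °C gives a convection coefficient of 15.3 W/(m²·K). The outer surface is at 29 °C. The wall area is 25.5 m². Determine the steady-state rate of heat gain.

Model the wall as resistances in series:
R_inner film = 1/(h_i·A) = 1/(15.3×25.5) = 0.002563 K/W
R_cast iron = L/(kA) = 0.0046/(45.4×25.5) = 3.973×10^-6 K/W
R_phenolic foam = L/(kA) = 0.09/(0.0183×25.5) = 0.1929 K/W
R_total = 0.1954 K/W
Q = ΔT / R_total = 45 / 0.1954

Q ≈ 230 W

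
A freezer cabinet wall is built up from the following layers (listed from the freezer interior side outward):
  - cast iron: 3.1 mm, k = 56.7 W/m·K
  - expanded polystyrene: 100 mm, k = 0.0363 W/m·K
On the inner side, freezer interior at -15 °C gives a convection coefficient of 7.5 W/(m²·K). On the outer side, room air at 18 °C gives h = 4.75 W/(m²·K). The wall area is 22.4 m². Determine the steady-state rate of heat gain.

Using the resistance-network approach (series):
R_inner film = 1/(h_i·A) = 1/(7.5×22.4) = 0.005952 K/W
R_cast iron = L/(kA) = 0.0031/(56.7×22.4) = 2.441×10^-6 K/W
R_expanded polystyrene = L/(kA) = 0.1/(0.0363×22.4) = 0.123 K/W
R_outer film = 1/(h_o·A) = 1/(4.75×22.4) = 0.009398 K/W
R_total = 0.1383 K/W
Q = ΔT / R_total = 33 / 0.1383

Q ≈ 239 W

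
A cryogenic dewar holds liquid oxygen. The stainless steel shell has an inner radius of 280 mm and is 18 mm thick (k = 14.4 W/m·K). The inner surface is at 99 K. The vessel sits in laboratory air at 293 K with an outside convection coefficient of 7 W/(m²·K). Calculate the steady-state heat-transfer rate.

Q ≈ 1500 W

For a spherical shell R = (1/r₁ − 1/r₂)/(4πk); film R = 1/(h·4πr²). In series:
R_stainless steel shell = (1/0.28 − 1/0.298)/(4π×14.4) = 0.001192 K/W
R_outer film = 1/(h·4πr_o²) = 1/(7×4π×0.298²) = 0.128 K/W
R_total = 0.1292 K/W
Q = ΔT/R_total = 194/0.1292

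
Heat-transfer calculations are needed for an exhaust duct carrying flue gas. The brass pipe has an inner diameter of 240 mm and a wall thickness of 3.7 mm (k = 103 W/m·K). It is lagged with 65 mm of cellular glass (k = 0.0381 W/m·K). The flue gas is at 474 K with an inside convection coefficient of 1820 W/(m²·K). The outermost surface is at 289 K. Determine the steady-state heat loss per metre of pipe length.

q′ ≈ 105 W/m

Treating each annulus and film as a series resistance:
R_inner film = 1/(h_i·2πr₁L) = 1/(1820×2π×0.12×1) = 7.287×10^-4 K/W
R_brass pipe wall = ln(123.7/120)/(2π×103×1) = 4.692×10^-5 K/W
R_cellular glass = ln(188.7/123.7)/(2π×0.0381×1) = 1.764 K/W
R_total = 1.765 K/W
Q = ΔT/R_total = 185/1.765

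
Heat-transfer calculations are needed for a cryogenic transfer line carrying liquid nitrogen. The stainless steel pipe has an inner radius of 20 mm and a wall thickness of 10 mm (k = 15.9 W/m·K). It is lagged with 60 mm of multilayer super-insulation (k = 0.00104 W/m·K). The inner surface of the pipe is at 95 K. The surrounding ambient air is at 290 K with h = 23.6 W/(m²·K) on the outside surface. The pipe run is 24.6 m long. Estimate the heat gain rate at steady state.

Radial resistances (cylindrical: R_cond = ln(r_o/r_i)/(2πkL), R_conv = 1/(h·2πrL)):
R_stainless steel pipe wall = ln(30/20)/(2π×15.9×24.6) = 1.65×10^-4 K/W
R_multilayer super-insulation = ln(90/30)/(2π×0.00104×24.6) = 6.834 K/W
R_outer film = 1/(h_o·2πr_oL) = 1/(23.6×2π×0.09×24.6) = 0.003046 K/W
R_total = 6.838 K/W
Q = ΔT/R_total = 195/6.838

Q ≈ 28.5 W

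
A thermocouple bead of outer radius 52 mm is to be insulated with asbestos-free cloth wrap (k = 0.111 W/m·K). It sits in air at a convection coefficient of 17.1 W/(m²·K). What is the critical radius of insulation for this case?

For a sphere r_cr = 2k/h = 2×0.111/17.1
r_cr = 13 mm; since the bare radius (52 mm) is above r_cr, any added insulation will reduce heat loss.

r_cr ≈ 13 mm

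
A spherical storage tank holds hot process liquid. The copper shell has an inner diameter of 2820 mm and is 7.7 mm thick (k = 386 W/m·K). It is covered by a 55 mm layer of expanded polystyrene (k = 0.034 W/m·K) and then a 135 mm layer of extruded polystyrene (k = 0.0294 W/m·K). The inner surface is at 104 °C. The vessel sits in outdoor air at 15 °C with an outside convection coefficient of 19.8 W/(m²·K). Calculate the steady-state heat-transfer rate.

Q ≈ 409 W

Radial (spherical) resistances in series:
R_copper shell = (1/1.41 − 1/1.4177)/(4π×386) = 7.941×10^-7 K/W
R_expanded polystyrene = (1/1.4177 − 1/1.4727)/(4π×0.034) = 0.06166 K/W
R_extruded polystyrene = (1/1.4727 − 1/1.6077)/(4π×0.0294) = 0.1543 K/W
R_outer film = 1/(h·4πr_o²) = 1/(19.8×4π×1.6077²) = 0.001555 K/W
R_total = 0.2175 K/W
Q = ΔT/R_total = 89/0.2175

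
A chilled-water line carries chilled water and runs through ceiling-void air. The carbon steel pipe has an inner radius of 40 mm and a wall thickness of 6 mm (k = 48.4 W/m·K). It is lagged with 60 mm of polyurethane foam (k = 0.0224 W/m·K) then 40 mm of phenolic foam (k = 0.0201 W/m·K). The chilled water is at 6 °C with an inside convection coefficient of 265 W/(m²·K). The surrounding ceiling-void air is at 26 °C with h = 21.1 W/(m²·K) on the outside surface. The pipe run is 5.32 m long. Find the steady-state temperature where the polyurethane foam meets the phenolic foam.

Treating each annulus and film as a series resistance:
R_inner film = 1/(h_i·2πr₁L) = 1/(265×2π×0.04×5.32) = 0.002822 K/W
R_carbon steel pipe wall = ln(46/40)/(2π×48.4×5.32) = 8.639×10^-5 K/W
R_polyurethane foam = ln(106/46)/(2π×0.0224×5.32) = 1.115 K/W
R_phenolic foam = ln(146/106)/(2π×0.0201×5.32) = 0.4765 K/W
R_outer film = 1/(h_o·2πr_oL) = 1/(21.1×2π×0.146×5.32) = 0.009711 K/W
R_total = 1.604 K/W
Q = ΔT/R_total = 20/1.604
Q = 12.5 W
T_interface = T_inner + Q·ΣR(inner→interface) = 6 + 12.5×1.118

T ≈ 19.9 °C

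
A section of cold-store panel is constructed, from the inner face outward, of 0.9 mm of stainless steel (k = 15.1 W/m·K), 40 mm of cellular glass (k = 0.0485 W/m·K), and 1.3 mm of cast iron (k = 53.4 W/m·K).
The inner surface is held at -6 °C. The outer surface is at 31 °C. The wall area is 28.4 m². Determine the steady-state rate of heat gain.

Using the resistance-network approach (series):
R_stainless steel = L/(kA) = 0.0009/(15.1×28.4) = 2.099×10^-6 K/W
R_cellular glass = L/(kA) = 0.04/(0.0485×28.4) = 0.02904 K/W
R_cast iron = L/(kA) = 0.0013/(53.4×28.4) = 8.572×10^-7 K/W
R_total = 0.02904 K/W
Q = ΔT / R_total = 37 / 0.02904

Q ≈ 1270 W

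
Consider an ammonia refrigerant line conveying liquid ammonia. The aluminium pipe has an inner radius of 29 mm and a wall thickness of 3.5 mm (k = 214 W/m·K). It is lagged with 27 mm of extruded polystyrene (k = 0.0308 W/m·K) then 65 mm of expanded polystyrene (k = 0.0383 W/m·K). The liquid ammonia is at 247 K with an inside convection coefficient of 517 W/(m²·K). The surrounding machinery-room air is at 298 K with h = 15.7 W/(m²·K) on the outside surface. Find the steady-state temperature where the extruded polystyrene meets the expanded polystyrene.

T ≈ 272 K

Radial resistances (cylindrical: R_cond = ln(r_o/r_i)/(2πkL), R_conv = 1/(h·2πrL)):
R_inner film = 1/(h_i·2πr₁L) = 1/(517×2π×0.029×1) = 0.01062 K/W
R_aluminium pipe wall = ln(32.5/29)/(2π×214×1) = 8.474×10^-5 K/W
R_extruded polystyrene = ln(59.5/32.5)/(2π×0.0308×1) = 3.125 K/W
R_expanded polystyrene = ln(124.5/59.5)/(2π×0.0383×1) = 3.068 K/W
R_outer film = 1/(h_o·2πr_oL) = 1/(15.7×2π×0.1245×1) = 0.08142 K/W
R_total = 6.285 K/W
Q = ΔT/R_total = 51/6.285
Q = 8.11 W/m
T_interface = T_inner + Q·ΣR(inner→interface) = 247 + 8.11×3.136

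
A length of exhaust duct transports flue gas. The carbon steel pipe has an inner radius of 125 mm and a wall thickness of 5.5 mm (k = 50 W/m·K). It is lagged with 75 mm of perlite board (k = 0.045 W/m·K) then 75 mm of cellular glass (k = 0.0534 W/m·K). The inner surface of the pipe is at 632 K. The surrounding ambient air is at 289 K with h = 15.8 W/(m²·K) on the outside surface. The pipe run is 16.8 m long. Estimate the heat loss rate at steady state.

Q ≈ 2240 W

Cylindrical conduction, so R = ln(r₂/r₁)/(2πkL) per layer, in series:
R_carbon steel pipe wall = ln(130.5/125)/(2π×50×16.8) = 8.158×10^-6 K/W
R_perlite board = ln(205.5/130.5)/(2π×0.045×16.8) = 0.09559 K/W
R_cellular glass = ln(280.5/205.5)/(2π×0.0534×16.8) = 0.0552 K/W
R_outer film = 1/(h_o·2πr_oL) = 1/(15.8×2π×0.2805×16.8) = 0.002138 K/W
R_total = 0.1529 K/W
Q = ΔT/R_total = 343/0.1529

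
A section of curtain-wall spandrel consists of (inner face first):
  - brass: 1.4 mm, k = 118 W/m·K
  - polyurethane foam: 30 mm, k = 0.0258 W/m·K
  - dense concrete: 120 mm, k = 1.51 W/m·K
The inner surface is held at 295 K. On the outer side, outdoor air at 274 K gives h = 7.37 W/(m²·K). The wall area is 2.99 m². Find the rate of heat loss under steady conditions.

Using the resistance-network approach (series):
R_brass = L/(kA) = 0.0014/(118×2.99) = 3.968×10^-6 K/W
R_polyurethane foam = L/(kA) = 0.03/(0.0258×2.99) = 0.3889 K/W
R_dense concrete = L/(kA) = 0.12/(1.51×2.99) = 0.02658 K/W
R_outer film = 1/(h_o·A) = 1/(7.37×2.99) = 0.04538 K/W
R_total = 0.4609 K/W
Q = ΔT / R_total = 21 / 0.4609

Q ≈ 45.6 W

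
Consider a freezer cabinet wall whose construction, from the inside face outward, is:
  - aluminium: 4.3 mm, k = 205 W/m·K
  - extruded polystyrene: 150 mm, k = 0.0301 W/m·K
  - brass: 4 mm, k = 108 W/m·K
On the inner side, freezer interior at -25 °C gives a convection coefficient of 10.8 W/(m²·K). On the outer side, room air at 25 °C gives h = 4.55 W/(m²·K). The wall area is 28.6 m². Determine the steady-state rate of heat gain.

Treating each layer as a thermal resistance in series:
R_inner film = 1/(h_i·A) = 1/(10.8×28.6) = 0.003238 K/W
R_aluminium = L/(kA) = 0.0043/(205×28.6) = 7.334×10^-7 K/W
R_extruded polystyrene = L/(kA) = 0.15/(0.0301×28.6) = 0.1742 K/W
R_brass = L/(kA) = 0.004/(108×28.6) = 1.295×10^-6 K/W
R_outer film = 1/(h_o·A) = 1/(4.55×28.6) = 0.007685 K/W
R_total = 0.1852 K/W
Q = ΔT / R_total = 50 / 0.1852

Q ≈ 270 W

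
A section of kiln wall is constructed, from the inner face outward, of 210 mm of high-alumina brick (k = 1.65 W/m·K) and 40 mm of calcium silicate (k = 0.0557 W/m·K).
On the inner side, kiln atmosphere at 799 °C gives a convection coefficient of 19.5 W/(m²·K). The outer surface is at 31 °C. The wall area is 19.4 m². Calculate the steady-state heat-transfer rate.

Q ≈ 16600 W

Series thermal resistances:
R_inner film = 1/(h_i·A) = 1/(19.5×19.4) = 0.002643 K/W
R_high-alumina brick = L/(kA) = 0.21/(1.65×19.4) = 0.00656 K/W
R_calcium silicate = L/(kA) = 0.04/(0.0557×19.4) = 0.03702 K/W
R_total = 0.04622 K/W
Q = ΔT / R_total = 768 / 0.04622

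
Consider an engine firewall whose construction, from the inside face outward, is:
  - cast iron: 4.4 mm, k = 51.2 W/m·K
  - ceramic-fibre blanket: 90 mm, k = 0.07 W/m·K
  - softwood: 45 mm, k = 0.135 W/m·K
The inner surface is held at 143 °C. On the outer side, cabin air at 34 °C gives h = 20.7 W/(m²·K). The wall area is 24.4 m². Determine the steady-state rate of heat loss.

Q ≈ 1600 W

Using the resistance-network approach (series):
R_cast iron = L/(kA) = 0.0044/(51.2×24.4) = 3.522×10^-6 K/W
R_ceramic-fibre blanket = L/(kA) = 0.09/(0.07×24.4) = 0.05269 K/W
R_softwood = L/(kA) = 0.045/(0.135×24.4) = 0.01366 K/W
R_outer film = 1/(h_o·A) = 1/(20.7×24.4) = 0.00198 K/W
R_total = 0.06834 K/W
Q = ΔT / R_total = 109 / 0.06834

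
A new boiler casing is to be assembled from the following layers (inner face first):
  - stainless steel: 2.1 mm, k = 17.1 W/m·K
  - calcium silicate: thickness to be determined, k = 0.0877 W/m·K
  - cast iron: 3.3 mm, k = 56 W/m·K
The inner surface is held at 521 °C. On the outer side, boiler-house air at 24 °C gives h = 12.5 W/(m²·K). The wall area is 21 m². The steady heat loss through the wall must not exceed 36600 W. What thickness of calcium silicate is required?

Thermal resistances in series:
R_stainless steel = L/(kA) = 0.0021/(17.1×21) = 5.848×10^-6 K/W
R_cast iron = L/(kA) = 0.0033/(56×21) = 2.806×10^-6 K/W
R_outer film = 1/(h_o·A) = 1/(12.5×21) = 0.00381 K/W
Sum of the known resistances R_other = 0.003818 K/W
Required total resistance R_tot = ΔT/Q_allow = 497/36600 = 0.01358 K/W
R_calcium silicate = R_tot − R_other = 0.009761 K/W
L = R·k·A = 0.009761×0.0877×21

L ≈ 18 mm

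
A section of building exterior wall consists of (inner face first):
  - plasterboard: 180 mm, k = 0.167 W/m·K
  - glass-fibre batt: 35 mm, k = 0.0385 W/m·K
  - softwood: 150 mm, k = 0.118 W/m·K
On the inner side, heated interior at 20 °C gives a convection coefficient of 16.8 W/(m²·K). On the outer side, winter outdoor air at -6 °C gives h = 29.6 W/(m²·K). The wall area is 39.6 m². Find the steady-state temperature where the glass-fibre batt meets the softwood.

T ≈ 4.12 °C

Series thermal resistances:
R_inner film = 1/(h_i·A) = 1/(16.8×39.6) = 0.001503 K/W
R_plasterboard = L/(kA) = 0.18/(0.167×39.6) = 0.02722 K/W
R_glass-fibre batt = L/(kA) = 0.035/(0.0385×39.6) = 0.02296 K/W
R_softwood = L/(kA) = 0.15/(0.118×39.6) = 0.0321 K/W
R_outer film = 1/(h_o·A) = 1/(29.6×39.6) = 8.531×10^-4 K/W
R_total = 0.08463 K/W;  Q = ΔT/R_total = 26/0.08463 = 307.2 W
T_interface = T_inner − Q·ΣR(inner→interface) = 20 − 307×0.05168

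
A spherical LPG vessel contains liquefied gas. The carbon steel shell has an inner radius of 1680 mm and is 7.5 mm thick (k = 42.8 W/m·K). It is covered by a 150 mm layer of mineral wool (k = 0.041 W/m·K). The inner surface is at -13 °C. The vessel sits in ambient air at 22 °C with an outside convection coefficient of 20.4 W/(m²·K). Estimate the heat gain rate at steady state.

Each spherical layer contributes R = (1/r_i − 1/r_o)/(4πk):
R_carbon steel shell = (1/1.68 − 1/1.6875)/(4π×42.8) = 4.919×10^-6 K/W
R_mineral wool = (1/1.6875 − 1/1.8375)/(4π×0.041) = 0.09389 K/W
R_outer film = 1/(h·4πr_o²) = 1/(20.4×4π×1.8375²) = 0.001155 K/W
R_total = 0.09505 K/W
Q = ΔT/R_total = 35/0.09505

Q ≈ 368 W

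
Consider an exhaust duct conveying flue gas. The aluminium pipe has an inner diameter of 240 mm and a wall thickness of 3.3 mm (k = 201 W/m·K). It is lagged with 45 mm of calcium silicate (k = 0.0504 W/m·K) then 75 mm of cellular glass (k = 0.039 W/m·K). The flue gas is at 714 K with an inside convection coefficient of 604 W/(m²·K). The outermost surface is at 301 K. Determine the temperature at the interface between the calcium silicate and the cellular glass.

T ≈ 551 K

Treating each annulus and film as a series resistance:
R_inner film = 1/(h_i·2πr₁L) = 1/(604×2π×0.12×1) = 0.002196 K/W
R_aluminium pipe wall = ln(123.3/120)/(2π×201×1) = 2.148×10^-5 K/W
R_calcium silicate = ln(168.3/123.3)/(2π×0.0504×1) = 0.9825 K/W
R_cellular glass = ln(243.3/168.3)/(2π×0.039×1) = 1.504 K/W
R_total = 2.489 K/W
Q = ΔT/R_total = 413/2.489
Q = 166 W/m
T_interface = T_inner − Q·ΣR(inner→interface) = 714 − 166×0.9847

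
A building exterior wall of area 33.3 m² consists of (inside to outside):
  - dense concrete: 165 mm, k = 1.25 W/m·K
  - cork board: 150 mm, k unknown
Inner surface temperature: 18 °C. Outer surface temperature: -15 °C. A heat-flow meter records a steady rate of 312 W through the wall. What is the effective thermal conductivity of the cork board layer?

k ≈ 0.0442 W/(m·K)

Thermal resistances in series:
R_dense concrete = L/(kA) = 0.165/(1.25×33.3) = 0.003964 K/W
Sum of known resistances R_other = 0.003964 K/W
Total R = ΔT/Q = 33/312 = 0.1058 K/W
R_cork board = R_total − R_other = 0.1018 K/W
k = L/(R·A) = 0.15/(0.1018×33.3)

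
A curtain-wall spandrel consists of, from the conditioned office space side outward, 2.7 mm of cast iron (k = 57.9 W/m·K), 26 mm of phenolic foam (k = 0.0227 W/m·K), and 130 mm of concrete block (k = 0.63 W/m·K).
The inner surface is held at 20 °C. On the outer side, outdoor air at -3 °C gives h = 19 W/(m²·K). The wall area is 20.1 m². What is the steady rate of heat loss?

Model the wall as resistances in series:
R_cast iron = L/(kA) = 0.0027/(57.9×20.1) = 2.32×10^-6 K/W
R_phenolic foam = L/(kA) = 0.026/(0.0227×20.1) = 0.05698 K/W
R_concrete block = L/(kA) = 0.13/(0.63×20.1) = 0.01027 K/W
R_outer film = 1/(h_o·A) = 1/(19×20.1) = 0.002618 K/W
R_total = 0.06987 K/W
Q = ΔT / R_total = 23 / 0.06987

Q ≈ 329 W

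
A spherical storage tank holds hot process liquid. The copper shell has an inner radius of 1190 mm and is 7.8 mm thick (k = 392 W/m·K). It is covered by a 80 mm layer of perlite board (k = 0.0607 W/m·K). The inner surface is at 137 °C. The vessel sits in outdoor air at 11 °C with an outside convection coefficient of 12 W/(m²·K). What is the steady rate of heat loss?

Q ≈ 1740 W

Radial (spherical) resistances in series:
R_copper shell = (1/1.19 − 1/1.1978)/(4π×392) = 1.111×10^-6 K/W
R_perlite board = (1/1.1978 − 1/1.2778)/(4π×0.0607) = 0.06852 K/W
R_outer film = 1/(h·4πr_o²) = 1/(12×4π×1.2778²) = 0.004061 K/W
R_total = 0.07259 K/W
Q = ΔT/R_total = 126/0.07259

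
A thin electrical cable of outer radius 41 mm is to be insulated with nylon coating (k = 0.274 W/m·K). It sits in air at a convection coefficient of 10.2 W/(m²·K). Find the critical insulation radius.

For a cylinder r_cr = k/h = 0.274/10.2
r_cr = 26.9 mm; since the bare radius (41 mm) is above r_cr, any added insulation will reduce heat loss.

r_cr ≈ 26.9 mm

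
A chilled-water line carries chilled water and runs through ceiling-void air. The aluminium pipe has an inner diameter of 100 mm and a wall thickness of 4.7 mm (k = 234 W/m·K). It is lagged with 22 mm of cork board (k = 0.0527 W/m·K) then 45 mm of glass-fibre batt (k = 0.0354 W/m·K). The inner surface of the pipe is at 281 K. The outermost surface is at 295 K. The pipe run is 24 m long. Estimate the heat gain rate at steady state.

Q ≈ 109 W

Cylindrical conduction, so R = ln(r₂/r₁)/(2πkL) per layer, in series:
R_aluminium pipe wall = ln(54.7/50)/(2π×234×24) = 2.546×10^-6 K/W
R_cork board = ln(76.7/54.7)/(2π×0.0527×24) = 0.04254 K/W
R_glass-fibre batt = ln(121.7/76.7)/(2π×0.0354×24) = 0.08648 K/W
R_total = 0.129 K/W
Q = ΔT/R_total = 14/0.129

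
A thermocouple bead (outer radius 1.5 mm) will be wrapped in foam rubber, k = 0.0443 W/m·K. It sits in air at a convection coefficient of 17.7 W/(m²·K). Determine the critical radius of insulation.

r_cr ≈ 5.01 mm

For a sphere r_cr = 2k/h = 2×0.0443/17.7
r_cr = 5.01 mm; since the bare radius (1.5 mm) is below r_cr, adding a thin layer of insulation will *increase* heat loss.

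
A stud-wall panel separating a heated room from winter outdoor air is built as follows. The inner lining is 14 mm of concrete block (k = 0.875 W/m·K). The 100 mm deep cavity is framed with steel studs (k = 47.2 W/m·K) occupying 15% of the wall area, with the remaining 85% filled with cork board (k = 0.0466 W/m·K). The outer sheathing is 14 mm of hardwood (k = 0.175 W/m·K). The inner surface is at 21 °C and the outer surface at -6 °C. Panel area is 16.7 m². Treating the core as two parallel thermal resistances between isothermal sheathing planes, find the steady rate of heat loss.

Sheathing layers in series; stud and cavity paths in parallel between them.
R_inner = 0.014/(0.875×16.7) = 9.581×10^-4 K/W
R_stud  = 0.1/(47.2×0.15×16.7) = 8.458×10^-4 K/W
R_cav   = 0.1/(0.0466×0.85×16.7) = 0.1512 K/W
1/R_core = 1/R_stud + 1/R_cav → R_core = 8.411×10^-4 K/W
R_outer = 0.014/(0.175×16.7) = 0.00479 K/W
R_total = 0.00659 K/W
Q = ΔT/R_total = 27/0.00659

Q ≈ 4100 W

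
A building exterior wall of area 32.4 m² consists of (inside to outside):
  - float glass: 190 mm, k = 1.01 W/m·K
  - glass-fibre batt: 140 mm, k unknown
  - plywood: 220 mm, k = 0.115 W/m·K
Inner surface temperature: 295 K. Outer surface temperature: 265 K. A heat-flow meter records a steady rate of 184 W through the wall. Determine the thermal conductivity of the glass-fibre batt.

k ≈ 0.044 W/(m·K)

Model the wall as resistances in series:
R_float glass = L/(kA) = 0.19/(1.01×32.4) = 0.005806 K/W
R_plywood = L/(kA) = 0.22/(0.115×32.4) = 0.05904 K/W
Sum of known resistances R_other = 0.06485 K/W
Total R = ΔT/Q = 30/184 = 0.163 K/W
R_glass-fibre batt = R_total − R_other = 0.09819 K/W
k = L/(R·A) = 0.14/(0.09819×32.4)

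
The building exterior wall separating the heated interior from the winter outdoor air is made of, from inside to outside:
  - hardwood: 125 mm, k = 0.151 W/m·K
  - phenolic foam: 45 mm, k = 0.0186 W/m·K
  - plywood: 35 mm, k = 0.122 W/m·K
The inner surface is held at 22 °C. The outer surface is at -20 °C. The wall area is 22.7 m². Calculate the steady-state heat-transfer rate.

Q ≈ 270 W

Model the wall as resistances in series:
R_hardwood = L/(kA) = 0.125/(0.151×22.7) = 0.03647 K/W
R_phenolic foam = L/(kA) = 0.045/(0.0186×22.7) = 0.1066 K/W
R_plywood = L/(kA) = 0.035/(0.122×22.7) = 0.01264 K/W
R_total = 0.1557 K/W
Q = ΔT / R_total = 42 / 0.1557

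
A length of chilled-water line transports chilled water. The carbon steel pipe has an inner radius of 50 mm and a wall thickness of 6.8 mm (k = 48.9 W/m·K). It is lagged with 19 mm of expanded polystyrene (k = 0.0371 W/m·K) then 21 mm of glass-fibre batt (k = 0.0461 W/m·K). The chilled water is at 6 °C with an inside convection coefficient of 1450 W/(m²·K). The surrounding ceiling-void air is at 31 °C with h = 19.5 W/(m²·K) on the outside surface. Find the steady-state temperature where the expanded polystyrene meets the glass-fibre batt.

Treating each annulus and film as a series resistance:
R_inner film = 1/(h_i·2πr₁L) = 1/(1450×2π×0.05×1) = 0.002195 K/W
R_carbon steel pipe wall = ln(56.8/50)/(2π×48.9×1) = 4.15×10^-4 K/W
R_expanded polystyrene = ln(75.8/56.8)/(2π×0.0371×1) = 1.238 K/W
R_glass-fibre batt = ln(96.8/75.8)/(2π×0.0461×1) = 0.8443 K/W
R_outer film = 1/(h_o·2πr_oL) = 1/(19.5×2π×0.0968×1) = 0.08432 K/W
R_total = 2.169 K/W
Q = ΔT/R_total = 25/2.169
Q = 11.5 W/m
T_interface = T_inner + Q·ΣR(inner→interface) = 6 + 11.5×1.241

T ≈ 20.3 °C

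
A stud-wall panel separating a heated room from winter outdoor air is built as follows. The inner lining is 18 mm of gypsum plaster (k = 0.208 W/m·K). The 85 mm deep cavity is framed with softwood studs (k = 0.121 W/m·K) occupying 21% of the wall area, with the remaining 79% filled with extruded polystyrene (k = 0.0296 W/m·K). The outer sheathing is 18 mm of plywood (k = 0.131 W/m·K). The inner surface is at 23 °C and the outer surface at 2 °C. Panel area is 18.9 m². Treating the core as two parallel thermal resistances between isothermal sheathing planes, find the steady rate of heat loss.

Sheathing layers in series; stud and cavity paths in parallel between them.
R_inner = 0.018/(0.208×18.9) = 0.004579 K/W
R_stud  = 0.085/(0.121×0.21×18.9) = 0.177 K/W
R_cav   = 0.085/(0.0296×0.79×18.9) = 0.1923 K/W
1/R_core = 1/R_stud + 1/R_cav → R_core = 0.09217 K/W
R_outer = 0.018/(0.131×18.9) = 0.00727 K/W
R_total = 0.104 K/W
Q = ΔT/R_total = 21/0.104

Q ≈ 202 W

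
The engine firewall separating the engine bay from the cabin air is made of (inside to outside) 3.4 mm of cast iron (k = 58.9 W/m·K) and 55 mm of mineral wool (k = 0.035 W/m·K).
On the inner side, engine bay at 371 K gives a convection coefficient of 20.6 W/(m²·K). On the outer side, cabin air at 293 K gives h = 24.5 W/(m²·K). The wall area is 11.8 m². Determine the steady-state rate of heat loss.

Q ≈ 554 W

Treating each layer as a thermal resistance in series:
R_inner film = 1/(h_i·A) = 1/(20.6×11.8) = 0.004114 K/W
R_cast iron = L/(kA) = 0.0034/(58.9×11.8) = 4.892×10^-6 K/W
R_mineral wool = L/(kA) = 0.055/(0.035×11.8) = 0.1332 K/W
R_outer film = 1/(h_o·A) = 1/(24.5×11.8) = 0.003459 K/W
R_total = 0.1407 K/W
Q = ΔT / R_total = 78 / 0.1407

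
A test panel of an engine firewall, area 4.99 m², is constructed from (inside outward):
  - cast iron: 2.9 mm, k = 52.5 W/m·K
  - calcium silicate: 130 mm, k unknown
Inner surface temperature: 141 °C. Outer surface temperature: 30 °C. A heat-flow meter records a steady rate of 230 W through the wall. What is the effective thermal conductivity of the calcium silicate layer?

Thermal resistances in series:
R_cast iron = L/(kA) = 0.0029/(52.5×4.99) = 1.107×10^-5 K/W
Sum of known resistances R_other = 1.107×10^-5 K/W
Total R = ΔT/Q = 111/230 = 0.4826 K/W
R_calcium silicate = R_total − R_other = 0.4826 K/W
k = L/(R·A) = 0.13/(0.4826×4.99)

k ≈ 0.054 W/(m·K)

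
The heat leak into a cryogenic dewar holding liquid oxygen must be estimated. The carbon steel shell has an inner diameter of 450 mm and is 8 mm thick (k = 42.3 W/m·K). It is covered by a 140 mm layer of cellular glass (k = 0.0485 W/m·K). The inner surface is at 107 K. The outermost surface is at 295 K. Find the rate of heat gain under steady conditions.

Radial (spherical) resistances in series:
R_carbon steel shell = (1/0.225 − 1/0.233)/(4π×42.3) = 2.871×10^-4 K/W
R_cellular glass = (1/0.233 − 1/0.373)/(4π×0.0485) = 2.643 K/W
R_total = 2.643 K/W
Q = ΔT/R_total = 188/2.643

Q ≈ 71.1 W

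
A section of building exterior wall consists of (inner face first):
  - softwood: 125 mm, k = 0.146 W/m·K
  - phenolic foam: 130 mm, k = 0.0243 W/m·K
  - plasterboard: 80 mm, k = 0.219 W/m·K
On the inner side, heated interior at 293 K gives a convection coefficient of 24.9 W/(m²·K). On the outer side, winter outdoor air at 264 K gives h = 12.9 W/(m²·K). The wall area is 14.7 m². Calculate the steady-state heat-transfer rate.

Thermal resistances in series:
R_inner film = 1/(h_i·A) = 1/(24.9×14.7) = 0.002732 K/W
R_softwood = L/(kA) = 0.125/(0.146×14.7) = 0.05824 K/W
R_phenolic foam = L/(kA) = 0.13/(0.0243×14.7) = 0.3639 K/W
R_plasterboard = L/(kA) = 0.08/(0.219×14.7) = 0.02485 K/W
R_outer film = 1/(h_o·A) = 1/(12.9×14.7) = 0.005273 K/W
R_total = 0.455 K/W
Q = ΔT / R_total = 29 / 0.455

Q ≈ 63.7 W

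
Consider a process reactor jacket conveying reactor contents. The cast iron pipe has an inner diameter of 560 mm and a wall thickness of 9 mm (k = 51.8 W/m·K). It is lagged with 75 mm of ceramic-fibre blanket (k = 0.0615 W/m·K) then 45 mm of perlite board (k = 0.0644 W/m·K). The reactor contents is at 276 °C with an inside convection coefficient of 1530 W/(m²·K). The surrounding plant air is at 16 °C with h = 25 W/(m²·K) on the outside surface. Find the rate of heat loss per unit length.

q′ ≈ 289 W/m

Treating each annulus and film as a series resistance:
R_inner film = 1/(h_i·2πr₁L) = 1/(1530×2π×0.28×1) = 3.715×10^-4 K/W
R_cast iron pipe wall = ln(289/280)/(2π×51.8×1) = 9.72×10^-5 K/W
R_ceramic-fibre blanket = ln(364/289)/(2π×0.0615×1) = 0.5971 K/W
R_perlite board = ln(409/364)/(2π×0.0644×1) = 0.2881 K/W
R_outer film = 1/(h_o·2πr_oL) = 1/(25×2π×0.409×1) = 0.01557 K/W
R_total = 0.9012 K/W
Q = ΔT/R_total = 260/0.9012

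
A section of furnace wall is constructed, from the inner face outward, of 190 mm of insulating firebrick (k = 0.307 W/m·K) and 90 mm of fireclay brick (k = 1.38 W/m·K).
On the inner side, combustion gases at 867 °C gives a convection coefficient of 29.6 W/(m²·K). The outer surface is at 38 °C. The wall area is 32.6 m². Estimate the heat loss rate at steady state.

Q ≈ 37600 W

Using the resistance-network approach (series):
R_inner film = 1/(h_i·A) = 1/(29.6×32.6) = 0.001036 K/W
R_insulating firebrick = L/(kA) = 0.19/(0.307×32.6) = 0.01898 K/W
R_fireclay brick = L/(kA) = 0.09/(1.38×32.6) = 0.002001 K/W
R_total = 0.02202 K/W
Q = ΔT / R_total = 829 / 0.02202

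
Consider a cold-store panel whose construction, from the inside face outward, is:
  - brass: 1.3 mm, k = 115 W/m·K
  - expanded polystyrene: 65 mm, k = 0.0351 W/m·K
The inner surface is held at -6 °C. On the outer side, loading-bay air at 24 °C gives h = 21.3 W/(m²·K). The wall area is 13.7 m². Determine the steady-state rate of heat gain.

Treating each layer as a thermal resistance in series:
R_brass = L/(kA) = 0.0013/(115×13.7) = 8.251×10^-7 K/W
R_expanded polystyrene = L/(kA) = 0.065/(0.0351×13.7) = 0.1352 K/W
R_outer film = 1/(h_o·A) = 1/(21.3×13.7) = 0.003427 K/W
R_total = 0.1386 K/W
Q = ΔT / R_total = 30 / 0.1386

Q ≈ 216 W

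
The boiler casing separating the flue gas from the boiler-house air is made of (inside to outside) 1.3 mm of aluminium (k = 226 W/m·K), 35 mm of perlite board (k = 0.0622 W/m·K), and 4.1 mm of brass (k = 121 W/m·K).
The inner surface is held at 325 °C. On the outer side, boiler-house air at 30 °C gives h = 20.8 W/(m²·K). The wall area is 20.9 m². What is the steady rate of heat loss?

Treating each layer as a thermal resistance in series:
R_aluminium = L/(kA) = 0.0013/(226×20.9) = 2.752×10^-7 K/W
R_perlite board = L/(kA) = 0.035/(0.0622×20.9) = 0.02692 K/W
R_brass = L/(kA) = 0.0041/(121×20.9) = 1.621×10^-6 K/W
R_outer film = 1/(h_o·A) = 1/(20.8×20.9) = 0.0023 K/W
R_total = 0.02923 K/W
Q = ΔT / R_total = 295 / 0.02923

Q ≈ 10100 W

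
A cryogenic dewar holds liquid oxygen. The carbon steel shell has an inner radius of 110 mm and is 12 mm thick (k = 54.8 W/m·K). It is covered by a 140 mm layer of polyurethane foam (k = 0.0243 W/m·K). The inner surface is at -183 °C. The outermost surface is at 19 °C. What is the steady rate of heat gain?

Q ≈ 14.1 W

Radial (spherical) resistances in series:
R_carbon steel shell = (1/0.11 − 1/0.122)/(4π×54.8) = 0.001298 K/W
R_polyurethane foam = (1/0.122 − 1/0.262)/(4π×0.0243) = 14.34 K/W
R_total = 14.34 K/W
Q = ΔT/R_total = 202/14.34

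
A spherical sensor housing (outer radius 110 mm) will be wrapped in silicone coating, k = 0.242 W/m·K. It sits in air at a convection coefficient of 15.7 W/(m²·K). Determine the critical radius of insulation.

r_cr ≈ 30.8 mm

For a sphere r_cr = 2k/h = 2×0.242/15.7
r_cr = 30.8 mm; since the bare radius (110 mm) is above r_cr, any added insulation will reduce heat loss.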